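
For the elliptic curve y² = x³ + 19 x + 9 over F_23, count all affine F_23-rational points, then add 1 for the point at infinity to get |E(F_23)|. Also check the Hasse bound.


Affine points = {(0, 3), (0, 20), (1, 11), (1, 12), (2, 3), (2, 20), (3, 1), (3, 22), (7, 5), (7, 18), (8, 11), (8, 12), (9, 9), (9, 14), (10, 7), (10, 16), (11, 10), (11, 13), (14, 11), (14, 12), (15, 9), (15, 14), (16, 4), (16, 19), (17, 1), (17, 22), (21, 3), (21, 20), (22, 9), (22, 14)}; affine count = 30; |E(F_23)| = 31.

Discriminant check: Δ ∝ 4a³ + 27b² = 4·19³ + 27·9² = 4·6859 + 27·81 ≡ 22 (mod 23). Nonzero ⇒ E is nonsingular.
For each x ∈ F_23, compute rhs = x³ + 19·x + 9 mod 23, then count y ∈ F_23 with y² ≡ rhs.
  x = 0: rhs = 9, matching y values: 3, 20 (2 points).
  x = 1: rhs = 6, matching y values: 11, 12 (2 points).
  x = 2: rhs = 9, matching y values: 3, 20 (2 points).
  x = 3: rhs = 1, matching y values: 1, 22 (2 points).
  x = 4: rhs = 11, matching y values: none (0 points).
  x = 5: rhs = 22, matching y values: none (0 points).
  x = 6: rhs = 17, matching y values: none (0 points).
  x = 7: rhs = 2, matching y values: 5, 18 (2 points).
  x = 8: rhs = 6, matching y values: 11, 12 (2 points).
  x = 9: rhs = 12, matching y values: 9, 14 (2 points).
  x = 10: rhs = 3, matching y values: 7, 16 (2 points).
  x = 11: rhs = 8, matching y values: 10, 13 (2 points).
  x = 12: rhs = 10, matching y values: none (0 points).
  x = 13: rhs = 15, matching y values: none (0 points).
  x = 14: rhs = 6, matching y values: 11, 12 (2 points).
  x = 15: rhs = 12, matching y values: 9, 14 (2 points).
  x = 16: rhs = 16, matching y values: 4, 19 (2 points).
  x = 17: rhs = 1, matching y values: 1, 22 (2 points).
  x = 18: rhs = 19, matching y values: none (0 points).
  x = 19: rhs = 7, matching y values: none (0 points).
  x = 20: rhs = 17, matching y values: none (0 points).
  x = 21: rhs = 9, matching y values: 3, 20 (2 points).
  x = 22: rhs = 12, matching y values: 9, 14 (2 points).
Total affine count: 30.
Full point count |E(F_23)| = 30 + 1 = 31.
Hasse bound: |31 − (23+1)| = |7| = 7 ≤ 2√23 ≈ 9.5917 ✓.


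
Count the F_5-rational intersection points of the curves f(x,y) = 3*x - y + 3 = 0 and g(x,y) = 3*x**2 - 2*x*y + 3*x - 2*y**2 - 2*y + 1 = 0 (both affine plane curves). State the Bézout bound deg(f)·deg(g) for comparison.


Common zeros: ∅; count = 0; Bézout bound = 2.

deg(f) = 1, deg(g) = 2, so Bézout bound = 2.
Scan x ∈ F_5. For each x, list the y ∈ F_5 with f(x, y) ≡ 0 and those with g(x, y) ≡ 0 (mod 5); the common zeros in that column are the intersection.
  x = 0: f ≡ 0 at y ∈ {3}; g ≡ 0 at y ∈ ∅; common: ∅.
  x = 1: f ≡ 0 at y ∈ {1}; g ≡ 0 at y ∈ ∅; common: ∅.
  x = 2: f ≡ 0 at y ∈ {4}; g ≡ 0 at y ∈ ∅; common: ∅.
  x = 3: f ≡ 0 at y ∈ {2}; g ≡ 0 at y ∈ {3}; common: ∅.
  x = 4: f ≡ 0 at y ∈ {0}; g ≡ 0 at y ∈ ∅; common: ∅.
Collecting: common zeros = ∅, so the count is 0.
Comparison with the Bézout bound: 0 ≤ 2 = deg(f)·deg(g), as expected for curves with no common component (the affine F_5-count falls short of the bound because intersections may lie at infinity, over extension fields, or carry multiplicity).


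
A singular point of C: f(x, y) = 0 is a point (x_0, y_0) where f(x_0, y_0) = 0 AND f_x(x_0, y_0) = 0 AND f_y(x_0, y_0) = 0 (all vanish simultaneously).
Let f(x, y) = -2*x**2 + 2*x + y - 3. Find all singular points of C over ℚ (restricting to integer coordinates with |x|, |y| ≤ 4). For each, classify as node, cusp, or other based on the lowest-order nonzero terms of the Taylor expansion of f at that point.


No singular points in the scanned grid; C is smooth there.

Compute partial derivatives:
  f_x = 2 - 4*x.
  f_y = 1.
f_y = 1 is a nonzero constant, so f_y never vanishes: no point (x, y) can satisfy f = f_x = f_y = 0. In particular no (x, y) ∈ {−4, ..., 4}² is singular; the curve is smooth.


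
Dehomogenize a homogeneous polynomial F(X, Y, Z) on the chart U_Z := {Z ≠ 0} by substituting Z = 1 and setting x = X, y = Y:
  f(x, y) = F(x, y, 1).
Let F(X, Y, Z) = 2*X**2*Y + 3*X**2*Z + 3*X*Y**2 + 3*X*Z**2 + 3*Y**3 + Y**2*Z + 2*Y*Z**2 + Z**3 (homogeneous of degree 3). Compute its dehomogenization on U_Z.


f(x, y) = 2*x**2*y + 3*x**2 + 3*x*y**2 + 3*x + 3*y**3 + y**2 + 2*y + 1

On U_Z we set Z = 1. Each monomial c·X^i·Y^j·Z^k in F becomes c·x^i·y^j·1^k = c·x^i·y^j.
Substituting Z = 1: F(X, Y, 1) = 2*x**2*y + 3*x**2 + 3*x*y**2 + 3*x + 3*y**3 + y**2 + 2*y + 1.
Note: deg(f) ≤ deg(F) = 3; strict inequality happens when F is divisible by Z (lost terms).


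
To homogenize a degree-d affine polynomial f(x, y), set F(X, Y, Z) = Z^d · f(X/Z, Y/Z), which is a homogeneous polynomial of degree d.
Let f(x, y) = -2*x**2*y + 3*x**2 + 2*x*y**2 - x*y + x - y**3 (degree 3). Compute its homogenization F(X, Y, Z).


F(X, Y, Z) = -2*X**2*Y + 3*X**2*Z + 2*X*Y**2 - X*Y*Z + X*Z**2 - Y**3

deg(f) = 3.
Substitute x = X/Z, y = Y/Z into f, then multiply by Z^3.
  monomial -2·x^2·y^1 ↦ -2·X^2·Y^1·Z^0.
  monomial 3·x^2·y^0 ↦ 3·X^2·Y^0·Z^1.
  monomial 2·x^1·y^2 ↦ 2·X^1·Y^2·Z^0.
  monomial -1·x^1·y^1 ↦ -1·X^1·Y^1·Z^1.
  monomial 1·x^1·y^0 ↦ 1·X^1·Y^0·Z^2.
  monomial -1·x^0·y^3 ↦ -1·X^0·Y^3·Z^0.
Collecting: F(X, Y, Z) = -2*X**2*Y + 3*X**2*Z + 2*X*Y**2 - X*Y*Z + X*Z**2 - Y**3.


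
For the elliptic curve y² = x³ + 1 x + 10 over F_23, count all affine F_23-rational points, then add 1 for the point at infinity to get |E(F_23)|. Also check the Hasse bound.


Affine points = {(1, 9), (1, 14), (4, 3), (4, 20), (5, 5), (5, 18), (6, 5), (6, 18), (8, 1), (8, 22), (9, 9), (9, 14), (10, 10), (10, 13), (11, 8), (11, 15), (12, 5), (12, 18), (13, 9), (13, 14), (14, 10), (14, 13), (17, 8), (17, 15), (18, 8), (18, 15), (20, 7), (20, 16), (21, 0), (22, 10), (22, 13)}; affine count = 31; |E(F_23)| = 32.

Discriminant check: Δ ∝ 4a³ + 27b² = 4·1³ + 27·10² = 4·1 + 27·100 ≡ 13 (mod 23). Nonzero ⇒ E is nonsingular.
For each x ∈ F_23, compute rhs = x³ + 1·x + 10 mod 23, then count y ∈ F_23 with y² ≡ rhs.
  x = 0: rhs = 10, matching y values: none (0 points).
  x = 1: rhs = 12, matching y values: 9, 14 (2 points).
  x = 2: rhs = 20, matching y values: none (0 points).
  x = 3: rhs = 17, matching y values: none (0 points).
  x = 4: rhs = 9, matching y values: 3, 20 (2 points).
  x = 5: rhs = 2, matching y values: 5, 18 (2 points).
  x = 6: rhs = 2, matching y values: 5, 18 (2 points).
  x = 7: rhs = 15, matching y values: none (0 points).
  x = 8: rhs = 1, matching y values: 1, 22 (2 points).
  x = 9: rhs = 12, matching y values: 9, 14 (2 points).
  x = 10: rhs = 8, matching y values: 10, 13 (2 points).
  x = 11: rhs = 18, matching y values: 8, 15 (2 points).
  x = 12: rhs = 2, matching y values: 5, 18 (2 points).
  x = 13: rhs = 12, matching y values: 9, 14 (2 points).
  x = 14: rhs = 8, matching y values: 10, 13 (2 points).
  x = 15: rhs = 19, matching y values: none (0 points).
  x = 16: rhs = 5, matching y values: none (0 points).
  x = 17: rhs = 18, matching y values: 8, 15 (2 points).
  x = 18: rhs = 18, matching y values: 8, 15 (2 points).
  x = 19: rhs = 11, matching y values: none (0 points).
  x = 20: rhs = 3, matching y values: 7, 16 (2 points).
  x = 21: rhs = 0, matching y values: 0 (1 points).
  x = 22: rhs = 8, matching y values: 10, 13 (2 points).
Total affine count: 31.
Full point count |E(F_23)| = 31 + 1 = 32.
Hasse bound: |32 − (23+1)| = |8| = 8 ≤ 2√23 ≈ 9.5917 ✓.


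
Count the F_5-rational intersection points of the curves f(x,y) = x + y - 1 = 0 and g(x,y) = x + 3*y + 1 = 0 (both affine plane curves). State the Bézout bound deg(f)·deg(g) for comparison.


Common zeros: {(2, 4)}; count = 1; Bézout bound = 1.

deg(f) = 1, deg(g) = 1, so Bézout bound = 1.
Scan x ∈ F_5. For each x, list the y ∈ F_5 with f(x, y) ≡ 0 and those with g(x, y) ≡ 0 (mod 5); the common zeros in that column are the intersection.
  x = 0: f ≡ 0 at y ∈ {1}; g ≡ 0 at y ∈ {3}; common: ∅.
  x = 1: f ≡ 0 at y ∈ {0}; g ≡ 0 at y ∈ {1}; common: ∅.
  x = 2: f ≡ 0 at y ∈ {4}; g ≡ 0 at y ∈ {4}; common: {4}.
  x = 3: f ≡ 0 at y ∈ {3}; g ≡ 0 at y ∈ {2}; common: ∅.
  x = 4: f ≡ 0 at y ∈ {2}; g ≡ 0 at y ∈ {0}; common: ∅.
Collecting: common zeros = {(2, 4)}, so the count is 1.
Comparison with the Bézout bound: 1 ≤ 1 = deg(f)·deg(g), as expected for curves with no common component (the bound is attained).


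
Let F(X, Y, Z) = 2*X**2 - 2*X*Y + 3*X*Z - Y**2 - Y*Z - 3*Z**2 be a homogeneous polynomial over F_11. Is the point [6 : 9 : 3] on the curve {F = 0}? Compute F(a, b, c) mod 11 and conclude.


F(6,9,3) ≡ 4 (mod 11); P is NOT on the curve.

Evaluate F(6, 9, 3) term-by-term (mod 11).
  2*X**2 ↦ 2·36·1·1 = 72
  -2*X*Y ↦ -2·6·9·1 = -108
  3*X*Z ↦ 3·6·1·3 = 54
  -Y**2 ↦ -1·1·81·1 = -81
  -Y*Z ↦ -1·1·9·3 = -27
  -3*Z**2 ↦ -3·1·1·9 = -27
Sum: F(6, 9, 3) = (72) + (-108) + (54) + (-81) + (-27) + (-27) = -117.
Reducing mod 11: -117 ≡ 4 (mod 11).
Since F(a, b, c) ≡ 4 ≠ 0 (mod 11), P does NOT lie on the curve.


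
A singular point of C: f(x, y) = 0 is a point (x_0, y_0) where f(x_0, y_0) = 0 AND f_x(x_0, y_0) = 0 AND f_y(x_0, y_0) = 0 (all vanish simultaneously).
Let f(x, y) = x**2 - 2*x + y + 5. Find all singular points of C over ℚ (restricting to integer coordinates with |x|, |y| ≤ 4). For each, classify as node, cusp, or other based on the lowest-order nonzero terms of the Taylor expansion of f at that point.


No singular points in the scanned grid; C is smooth there.

Compute partial derivatives:
  f_x = 2*x - 2.
  f_y = 1.
f_y = 1 is a nonzero constant, so f_y never vanishes: no point (x, y) can satisfy f = f_x = f_y = 0. In particular no (x, y) ∈ {−4, ..., 4}² is singular; the curve is smooth.


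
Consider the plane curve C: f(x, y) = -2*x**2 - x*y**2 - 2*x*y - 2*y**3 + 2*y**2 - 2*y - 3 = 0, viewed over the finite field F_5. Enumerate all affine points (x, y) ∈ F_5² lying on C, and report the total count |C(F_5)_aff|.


Affine F_5-points: {(0, 1), (0, 2), (0, 3), (1, 0), (1, 1), (1, 2), (4, 0), (4, 4)}; count = 8.

For each of the 25 pairs (x, y) ∈ F_5², evaluate f(x, y) mod 5. Record the zeros.
  x = 0: [0↦2, 1↦0, 2↦0, 3↦0, 4↦3]  zeros at y ∈ {1, 2, 3}
  x = 1: [0↦0, 1↦0, 2↦0, 3↦3, 4↦2]  zeros at y ∈ {0, 1, 2}
  x = 2: [0↦4, 1↦1, 2↦1, 3↦2, 4↦2]  zeros at y ∈ ∅
  x = 3: [0↦4, 1↦3, 2↦3, 3↦2, 4↦3]  zeros at y ∈ ∅
  x = 4: [0↦0, 1↦1, 2↦1, 3↦3, 4↦0]  zeros at y ∈ {0, 4}
Collecting zeros: affine points = {(0, 1), (0, 2), (0, 3), (1, 0), (1, 1), (1, 2), (4, 0), (4, 4)}.
Total count |C(F_5)_aff| = 8.


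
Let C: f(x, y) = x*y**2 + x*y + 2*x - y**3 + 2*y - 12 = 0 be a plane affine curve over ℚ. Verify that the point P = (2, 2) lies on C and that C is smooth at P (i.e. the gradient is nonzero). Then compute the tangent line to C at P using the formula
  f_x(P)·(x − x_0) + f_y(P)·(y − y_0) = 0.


Tangent line at P: 8*x - 16 = 0.

Step 1: f(2, 2) = 0, so P lies on C.
Step 2: partial derivatives
  f_x(x, y) = y**2 + y + 2, f_y(x, y) = 2*x*y + x - 3*y**2 + 2.
  f_x(P) = 8, f_y(P) = 0 (gradient nonzero, so P is smooth).
Step 3: tangent line at P: 8·(x − 2) + 0·(y − 2) = 0.
Expanding: 8*x - 16 = 0.


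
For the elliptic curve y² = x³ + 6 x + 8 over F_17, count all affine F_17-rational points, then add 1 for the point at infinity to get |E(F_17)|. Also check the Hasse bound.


Affine points = {(0, 5), (0, 12), (1, 7), (1, 10), (3, 6), (3, 11), (7, 6), (7, 11), (9, 3), (9, 14), (16, 1), (16, 16)}; affine count = 12; |E(F_17)| = 13.

Discriminant check: Δ ∝ 4a³ + 27b² = 4·6³ + 27·8² = 4·216 + 27·64 ≡ 8 (mod 17). Nonzero ⇒ E is nonsingular.
For each x ∈ F_17, compute rhs = x³ + 6·x + 8 mod 17, then count y ∈ F_17 with y² ≡ rhs.
  x = 0: rhs = 8, matching y values: 5, 12 (2 points).
  x = 1: rhs = 15, matching y values: 7, 10 (2 points).
  x = 2: rhs = 11, matching y values: none (0 points).
  x = 3: rhs = 2, matching y values: 6, 11 (2 points).
  x = 4: rhs = 11, matching y values: none (0 points).
  x = 5: rhs = 10, matching y values: none (0 points).
  x = 6: rhs = 5, matching y values: none (0 points).
  x = 7: rhs = 2, matching y values: 6, 11 (2 points).
  x = 8: rhs = 7, matching y values: none (0 points).
  x = 9: rhs = 9, matching y values: 3, 14 (2 points).
  x = 10: rhs = 14, matching y values: none (0 points).
  x = 11: rhs = 11, matching y values: none (0 points).
  x = 12: rhs = 6, matching y values: none (0 points).
  x = 13: rhs = 5, matching y values: none (0 points).
  x = 14: rhs = 14, matching y values: none (0 points).
  x = 15: rhs = 5, matching y values: none (0 points).
  x = 16: rhs = 1, matching y values: 1, 16 (2 points).
Total affine count: 12.
Full point count |E(F_17)| = 12 + 1 = 13.
Hasse bound: |13 − (17+1)| = |-5| = 5 ≤ 2√17 ≈ 8.2462 ✓.


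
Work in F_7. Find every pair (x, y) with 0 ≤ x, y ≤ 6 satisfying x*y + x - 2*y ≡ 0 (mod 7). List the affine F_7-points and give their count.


Affine F_7-points: {(0, 0), (1, 1), (3, 4), (4, 5), (5, 3), (6, 2)}; count = 6.

For each of the 49 pairs (x, y) ∈ F_7², evaluate f(x, y) mod 7. Record the zeros.
  x = 0: [0↦0, 1↦5, 2↦3, 3↦1, 4↦6, 5↦4, 6↦2]  zeros at y ∈ {0}
  x = 1: [0↦1, 1↦0, 2↦6, 3↦5, 4↦4, 5↦3, 6↦2]  zeros at y ∈ {1}
  x = 2: [0↦2, 1↦2, 2↦2, 3↦2, 4↦2, 5↦2, 6↦2]  zeros at y ∈ ∅
  x = 3: [0↦3, 1↦4, 2↦5, 3↦6, 4↦0, 5↦1, 6↦2]  zeros at y ∈ {4}
  x = 4: [0↦4, 1↦6, 2↦1, 3↦3, 4↦5, 5↦0, 6↦2]  zeros at y ∈ {5}
  x = 5: [0↦5, 1↦1, 2↦4, 3↦0, 4↦3, 5↦6, 6↦2]  zeros at y ∈ {3}
  x = 6: [0↦6, 1↦3, 2↦0, 3↦4, 4↦1, 5↦5, 6↦2]  zeros at y ∈ {2}
Collecting zeros: affine points = {(0, 0), (1, 1), (3, 4), (4, 5), (5, 3), (6, 2)}.
Total count |C(F_7)_aff| = 6.


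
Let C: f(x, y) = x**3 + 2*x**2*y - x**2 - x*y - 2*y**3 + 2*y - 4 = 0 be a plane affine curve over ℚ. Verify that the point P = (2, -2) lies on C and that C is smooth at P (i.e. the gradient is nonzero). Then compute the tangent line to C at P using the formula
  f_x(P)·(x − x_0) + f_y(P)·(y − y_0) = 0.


Tangent line at P: -6*x - 16*y - 20 = 0.

Step 1: f(2, -2) = 0, so P lies on C.
Step 2: partial derivatives
  f_x(x, y) = 3*x**2 + 4*x*y - 2*x - y, f_y(x, y) = 2*x**2 - x - 6*y**2 + 2.
  f_x(P) = -6, f_y(P) = -16 (gradient nonzero, so P is smooth).
Step 3: tangent line at P: -6·(x − 2) + -16·(y − -2) = 0.
Expanding: -6*x - 16*y - 20 = 0.


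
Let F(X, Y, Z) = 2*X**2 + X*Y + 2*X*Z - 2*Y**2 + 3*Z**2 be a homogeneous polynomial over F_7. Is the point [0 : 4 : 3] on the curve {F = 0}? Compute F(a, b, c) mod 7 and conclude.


F(0,4,3) ≡ 2 (mod 7); P is NOT on the curve.

Evaluate F(0, 4, 3) term-by-term (mod 7).
  2*X**2 ↦ 2·0·1·1 = 0
  X*Y ↦ 1·0·4·1 = 0
  2*X*Z ↦ 2·0·1·3 = 0
  -2*Y**2 ↦ -2·1·16·1 = -32
  3*Z**2 ↦ 3·1·1·9 = 27
Sum: F(0, 4, 3) = (0) + (0) + (0) + (-32) + (27) = -5.
Reducing mod 7: -5 ≡ 2 (mod 7).
Since F(a, b, c) ≡ 2 ≠ 0 (mod 7), P does NOT lie on the curve.


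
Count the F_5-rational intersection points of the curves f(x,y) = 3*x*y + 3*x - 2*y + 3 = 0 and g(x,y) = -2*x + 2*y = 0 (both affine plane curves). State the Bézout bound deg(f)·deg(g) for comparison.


Common zeros: {(4, 4)}; count = 1; Bézout bound = 2.

deg(f) = 2, deg(g) = 1, so Bézout bound = 2.
Scan x ∈ F_5. For each x, list the y ∈ F_5 with f(x, y) ≡ 0 and those with g(x, y) ≡ 0 (mod 5); the common zeros in that column are the intersection.
  x = 0: f ≡ 0 at y ∈ {4}; g ≡ 0 at y ∈ {0}; common: ∅.
  x = 1: f ≡ 0 at y ∈ {4}; g ≡ 0 at y ∈ {1}; common: ∅.
  x = 2: f ≡ 0 at y ∈ {4}; g ≡ 0 at y ∈ {2}; common: ∅.
  x = 3: f ≡ 0 at y ∈ {4}; g ≡ 0 at y ∈ {3}; common: ∅.
  x = 4: f ≡ 0 at y ∈ {0, 1, 2, 3, 4}; g ≡ 0 at y ∈ {4}; common: {4}.
Collecting: common zeros = {(4, 4)}, so the count is 1.
Comparison with the Bézout bound: 1 ≤ 2 = deg(f)·deg(g), as expected for curves with no common component (the affine F_5-count falls short of the bound because intersections may lie at infinity, over extension fields, or carry multiplicity).


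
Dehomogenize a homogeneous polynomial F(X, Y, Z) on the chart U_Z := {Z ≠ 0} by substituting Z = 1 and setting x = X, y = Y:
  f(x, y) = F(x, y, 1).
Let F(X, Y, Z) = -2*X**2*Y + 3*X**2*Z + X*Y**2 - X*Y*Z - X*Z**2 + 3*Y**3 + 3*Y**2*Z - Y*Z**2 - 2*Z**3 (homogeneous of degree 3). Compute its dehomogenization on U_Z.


f(x, y) = -2*x**2*y + 3*x**2 + x*y**2 - x*y - x + 3*y**3 + 3*y**2 - y - 2

On U_Z we set Z = 1. Each monomial c·X^i·Y^j·Z^k in F becomes c·x^i·y^j·1^k = c·x^i·y^j.
Substituting Z = 1: F(X, Y, 1) = -2*x**2*y + 3*x**2 + x*y**2 - x*y - x + 3*y**3 + 3*y**2 - y - 2.
Note: deg(f) ≤ deg(F) = 3; strict inequality happens when F is divisible by Z (lost terms).


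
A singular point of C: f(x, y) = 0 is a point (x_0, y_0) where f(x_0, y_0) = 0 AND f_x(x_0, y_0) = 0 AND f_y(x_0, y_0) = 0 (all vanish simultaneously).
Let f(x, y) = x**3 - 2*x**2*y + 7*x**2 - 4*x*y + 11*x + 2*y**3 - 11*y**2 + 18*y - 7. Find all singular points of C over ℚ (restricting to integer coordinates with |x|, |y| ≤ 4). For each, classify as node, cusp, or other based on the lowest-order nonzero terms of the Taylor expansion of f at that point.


Singular points: {(-1, 2)}; classification: cusp.

Compute partial derivatives:
  f_x = 3*x**2 - 4*x*y + 14*x - 4*y + 11.
  f_y = -2*x**2 - 4*x + 6*y**2 - 22*y + 18.
Scan x_0 ∈ {−4, ..., 4}. For each x_0, f_y(x_0, y) is a polynomial in y; find its integer roots y ∈ {−4, ..., 4}, then test f_x and f at those candidates.
  x = -4: f_y(-4, y) = 6*y**2 - 22*y + 2; no integer root y with |y| ≤ 4.
  x = -3: f_y(-3, y) = 6*y**2 - 22*y + 12; vanishes at y ∈ {3}. (-3, 3): f_x = 20 ≠ 0.
  x = -2: f_y(-2, y) = 6*y**2 - 22*y + 18; no integer root y with |y| ≤ 4.
  x = -1: f_y(-1, y) = 6*y**2 - 22*y + 20; vanishes at y ∈ {2}. (-1, 2): f_x = 0, f = 0 — SINGULAR.
  x = 0: f_y(0, y) = 6*y**2 - 22*y + 18; no integer root y with |y| ≤ 4.
  x = 1: f_y(1, y) = 6*y**2 - 22*y + 12; vanishes at y ∈ {3}. (1, 3): f_x = 4 ≠ 0.
  x = 2: f_y(2, y) = 6*y**2 - 22*y + 2; no integer root y with |y| ≤ 4.
  x = 3: f_y(3, y) = 6*y**2 - 22*y - 12; no integer root y with |y| ≤ 4.
  x = 4: f_y(4, y) = 6*y**2 - 22*y - 30; no integer root y with |y| ≤ 4.
Only singular point on the grid: (-1, 2).
Classify: substitute x = -1 + u, y = 2 + v and expand: f = u**3 - 2*u**2*v + 2*v**3 + v**2.
No constant or linear terms (consistent with a singular point). Quadratic part: v**2. Cubic part: u**3 - 2*u**2*v + 2*v**3.
The quadratic part v**2 is a perfect square, so there is a single (double) tangent line v = 0, i.e. y = 2. Restricting the cubic part to that line (v = 0) leaves u**3 ≠ 0, so f is not divisible by v and the branch is v² ≈ -u**3 to lowest order — this is a cusp.
Classification: cusp.


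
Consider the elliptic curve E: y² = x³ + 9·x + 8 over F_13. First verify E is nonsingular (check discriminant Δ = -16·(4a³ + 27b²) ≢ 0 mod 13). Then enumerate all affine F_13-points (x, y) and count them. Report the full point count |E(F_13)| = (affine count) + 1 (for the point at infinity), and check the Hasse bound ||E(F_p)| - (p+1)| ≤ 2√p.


Affine points = {(3, 6), (3, 7), (4, 2), (4, 11), (5, 3), (5, 10), (9, 5), (9, 8)}; affine count = 8; |E(F_13)| = 9.

Discriminant check: Δ ∝ 4a³ + 27b² = 4·9³ + 27·8² = 4·729 + 27·64 ≡ 3 (mod 13). Nonzero ⇒ E is nonsingular.
For each x ∈ F_13, compute rhs = x³ + 9·x + 8 mod 13, then count y ∈ F_13 with y² ≡ rhs.
  x = 0: rhs = 8, matching y values: none (0 points).
  x = 1: rhs = 5, matching y values: none (0 points).
  x = 2: rhs = 8, matching y values: none (0 points).
  x = 3: rhs = 10, matching y values: 6, 7 (2 points).
  x = 4: rhs = 4, matching y values: 2, 11 (2 points).
  x = 5: rhs = 9, matching y values: 3, 10 (2 points).
  x = 6: rhs = 5, matching y values: none (0 points).
  x = 7: rhs = 11, matching y values: none (0 points).
  x = 8: rhs = 7, matching y values: none (0 points).
  x = 9: rhs = 12, matching y values: 5, 8 (2 points).
  x = 10: rhs = 6, matching y values: none (0 points).
  x = 11: rhs = 8, matching y values: none (0 points).
  x = 12: rhs = 11, matching y values: none (0 points).
Total affine count: 8.
Full point count |E(F_13)| = 8 + 1 = 9.
Hasse bound: |9 − (13+1)| = |-5| = 5 ≤ 2√13 ≈ 7.2111 ✓.


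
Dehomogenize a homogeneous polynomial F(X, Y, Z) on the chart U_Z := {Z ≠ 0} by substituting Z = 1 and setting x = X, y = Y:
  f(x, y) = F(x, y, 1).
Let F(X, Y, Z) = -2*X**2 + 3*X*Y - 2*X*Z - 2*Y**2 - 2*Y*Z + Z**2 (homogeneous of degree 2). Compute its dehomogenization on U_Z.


f(x, y) = -2*x**2 + 3*x*y - 2*x - 2*y**2 - 2*y + 1

On U_Z we set Z = 1. Each monomial c·X^i·Y^j·Z^k in F becomes c·x^i·y^j·1^k = c·x^i·y^j.
Substituting Z = 1: F(X, Y, 1) = -2*x**2 + 3*x*y - 2*x - 2*y**2 - 2*y + 1.
Note: deg(f) ≤ deg(F) = 2; strict inequality happens when F is divisible by Z (lost terms).


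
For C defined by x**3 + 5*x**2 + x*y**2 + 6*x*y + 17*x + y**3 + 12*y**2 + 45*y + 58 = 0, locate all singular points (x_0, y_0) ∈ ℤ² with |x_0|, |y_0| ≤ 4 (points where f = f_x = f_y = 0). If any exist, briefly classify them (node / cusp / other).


Singular points: {(-2, -3)}; classification: node.

Compute partial derivatives:
  f_x = 3*x**2 + 10*x + y**2 + 6*y + 17.
  f_y = 2*x*y + 6*x + 3*y**2 + 24*y + 45.
Scan x_0 ∈ {−4, ..., 4}. For each x_0, f_y(x_0, y) is a polynomial in y; find its integer roots y ∈ {−4, ..., 4}, then test f_x and f at those candidates.
  x = -4: f_y(-4, y) = 3*y**2 + 16*y + 21; vanishes at y ∈ {-3}. (-4, -3): f_x = 16 ≠ 0.
  x = -3: f_y(-3, y) = 3*y**2 + 18*y + 27; vanishes at y ∈ {-3}. (-3, -3): f_x = 5 ≠ 0.
  x = -2: f_y(-2, y) = 3*y**2 + 20*y + 33; vanishes at y ∈ {-3}. (-2, -3): f_x = 0, f = 0 — SINGULAR.
  x = -1: f_y(-1, y) = 3*y**2 + 22*y + 39; vanishes at y ∈ {-3}. (-1, -3): f_x = 1 ≠ 0.
  x = 0: f_y(0, y) = 3*y**2 + 24*y + 45; vanishes at y ∈ {-3}. (0, -3): f_x = 8 ≠ 0.
  x = 1: f_y(1, y) = 3*y**2 + 26*y + 51; vanishes at y ∈ {-3}. (1, -3): f_x = 21 ≠ 0.
  x = 2: f_y(2, y) = 3*y**2 + 28*y + 57; vanishes at y ∈ {-3}. (2, -3): f_x = 40 ≠ 0.
  x = 3: f_y(3, y) = 3*y**2 + 30*y + 63; vanishes at y ∈ {-3}. (3, -3): f_x = 65 ≠ 0.
  x = 4: f_y(4, y) = 3*y**2 + 32*y + 69; vanishes at y ∈ {-3}. (4, -3): f_x = 96 ≠ 0.
Only singular point on the grid: (-2, -3).
Classify: substitute x = -2 + u, y = -3 + v and expand: f = u**3 - u**2 + u*v**2 + v**3 + v**2.
No constant or linear terms (consistent with a singular point). Quadratic part: -u**2 + v**2. Cubic part: u**3 + u*v**2 + v**3.
The quadratic part v**2 - u**2 = (v − u)(v + u) splits into two distinct linear factors, so there are two distinct tangent lines y − -3 = ±(x − -2) — this is a node (ordinary double point).
Classification: node.


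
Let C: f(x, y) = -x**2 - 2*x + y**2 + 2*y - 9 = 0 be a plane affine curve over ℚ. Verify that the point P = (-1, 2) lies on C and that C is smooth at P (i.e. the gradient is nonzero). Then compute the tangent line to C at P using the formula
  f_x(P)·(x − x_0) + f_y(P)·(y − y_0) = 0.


Tangent line at P: 6*y - 12 = 0.

Step 1: f(-1, 2) = 0, so P lies on C.
Step 2: partial derivatives
  f_x(x, y) = -2*x - 2, f_y(x, y) = 2*y + 2.
  f_x(P) = 0, f_y(P) = 6 (gradient nonzero, so P is smooth).
Step 3: tangent line at P: 0·(x − -1) + 6·(y − 2) = 0.
Expanding: 6*y - 12 = 0.


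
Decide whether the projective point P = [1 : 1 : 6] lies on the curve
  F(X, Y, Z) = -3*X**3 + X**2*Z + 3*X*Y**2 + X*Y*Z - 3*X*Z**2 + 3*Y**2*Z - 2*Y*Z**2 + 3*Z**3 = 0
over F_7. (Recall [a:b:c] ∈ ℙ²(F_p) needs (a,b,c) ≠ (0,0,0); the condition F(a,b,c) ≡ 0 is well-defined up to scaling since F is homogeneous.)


F(1,1,6) ≡ 1 (mod 7); P is NOT on the curve.

Evaluate F(1, 1, 6) term-by-term (mod 7).
  -3*X**3 ↦ -3·1·1·1 = -3
  X**2*Z ↦ 1·1·1·6 = 6
  3*X*Y**2 ↦ 3·1·1·1 = 3
  X*Y*Z ↦ 1·1·1·6 = 6
  -3*X*Z**2 ↦ -3·1·1·36 = -108
  3*Y**2*Z ↦ 3·1·1·6 = 18
  -2*Y*Z**2 ↦ -2·1·1·36 = -72
  3*Z**3 ↦ 3·1·1·216 = 648
Sum: F(1, 1, 6) = (-3) + (6) + (3) + (6) + (-108) + (18) + (-72) + (648) = 498.
Reducing mod 7: 498 ≡ 1 (mod 7).
Since F(a, b, c) ≡ 1 ≠ 0 (mod 7), P does NOT lie on the curve.


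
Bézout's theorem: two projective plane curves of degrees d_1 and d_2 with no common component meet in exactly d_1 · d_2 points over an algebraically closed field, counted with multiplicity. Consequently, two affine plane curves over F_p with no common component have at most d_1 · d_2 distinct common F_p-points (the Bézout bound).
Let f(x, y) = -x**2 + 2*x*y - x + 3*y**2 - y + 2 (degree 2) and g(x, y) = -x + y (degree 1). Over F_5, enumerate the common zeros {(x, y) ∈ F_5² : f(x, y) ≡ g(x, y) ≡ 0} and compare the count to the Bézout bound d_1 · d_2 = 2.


Common zeros: ∅; count = 0; Bézout bound = 2.

deg(f) = 2, deg(g) = 1, so Bézout bound = 2.
Scan x ∈ F_5. For each x, list the y ∈ F_5 with f(x, y) ≡ 0 and those with g(x, y) ≡ 0 (mod 5); the common zeros in that column are the intersection.
  x = 0: f ≡ 0 at y ∈ ∅; g ≡ 0 at y ∈ {0}; common: ∅.
  x = 1: f ≡ 0 at y ∈ {0, 3}; g ≡ 0 at y ∈ {1}; common: ∅.
  x = 2: f ≡ 0 at y ∈ ∅; g ≡ 0 at y ∈ {2}; common: ∅.
  x = 3: f ≡ 0 at y ∈ {0}; g ≡ 0 at y ∈ {3}; common: ∅.
  x = 4: f ≡ 0 at y ∈ {3}; g ≡ 0 at y ∈ {4}; common: ∅.
Collecting: common zeros = ∅, so the count is 0.
Comparison with the Bézout bound: 0 ≤ 2 = deg(f)·deg(g), as expected for curves with no common component (the affine F_5-count falls short of the bound because intersections may lie at infinity, over extension fields, or carry multiplicity).


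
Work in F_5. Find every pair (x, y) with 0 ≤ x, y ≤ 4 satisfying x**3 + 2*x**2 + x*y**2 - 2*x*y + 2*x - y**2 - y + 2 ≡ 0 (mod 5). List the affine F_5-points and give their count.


Affine F_5-points: {(0, 1), (0, 3), (1, 4), (3, 3), (4, 1), (4, 2)}; count = 6.

For each of the 25 pairs (x, y) ∈ F_5², evaluate f(x, y) mod 5. Record the zeros.
  x = 0: [0↦2, 1↦0, 2↦1, 3↦0, 4↦2]  zeros at y ∈ {1, 3}
  x = 1: [0↦2, 1↦4, 2↦1, 3↦3, 4↦0]  zeros at y ∈ {4}
  x = 2: [0↦2, 1↦3, 2↦1, 3↦1, 4↦3]  zeros at y ∈ ∅
  x = 3: [0↦3, 1↦3, 2↦2, 3↦0, 4↦2]  zeros at y ∈ {3}
  x = 4: [0↦1, 1↦0, 2↦0, 3↦1, 4↦3]  zeros at y ∈ {1, 2}
Collecting zeros: affine points = {(0, 1), (0, 3), (1, 4), (3, 3), (4, 1), (4, 2)}.
Total count |C(F_5)_aff| = 6.


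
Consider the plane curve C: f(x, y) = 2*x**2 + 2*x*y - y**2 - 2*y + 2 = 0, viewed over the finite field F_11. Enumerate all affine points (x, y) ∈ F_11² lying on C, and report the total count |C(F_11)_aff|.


Affine F_11-points: {(0, 4), (0, 5), (1, 2), (1, 9), (2, 1), (6, 5), (7, 4), (7, 8), (8, 1), (8, 2)}; count = 10.

For each of the 121 pairs (x, y) ∈ F_11², evaluate f(x, y) mod 11. Record the zeros.
  x = 0: [0↦2, 1↦10, 2↦5, 3↦9, 4↦0, 5↦0, 6↦9, 7↦5, 8↦10, 9↦2, 10↦3]  zeros at y ∈ {4, 5}
  x = 1: [0↦4, 1↦3, 2↦0, 3↦6, 4↦10, 5↦1, 6↦1, 7↦10, 8↦6, 9↦0, 10↦3]  zeros at y ∈ {2, 9}
  x = 2: [0↦10, 1↦0, 2↦10, 3↦7, 4↦2, 5↦6, 6↦8, 7↦8, 8↦6, 9↦2, 10↦7]  zeros at y ∈ {1}
  x = 3: [0↦9, 1↦1, 2↦2, 3↦1, 4↦9, 5↦4, 6↦8, 7↦10, 8↦10, 9↦8, 10↦4]  zeros at y ∈ ∅
  x = 4: [0↦1, 1↦6, 2↦9, 3↦10, 4↦9, 5↦6, 6↦1, 7↦5, 8↦7, 9↦7, 10↦5]  zeros at y ∈ ∅
  x = 5: [0↦8, 1↦4, 2↦9, 3↦1, 4↦2, 5↦1, 6↦9, 7↦4, 8↦8, 9↦10, 10↦10]  zeros at y ∈ ∅
  x = 6: [0↦8, 1↦6, 2↦2, 3↦7, 4↦10, 5↦0, 6↦10, 7↦7, 8↦2, 9↦6, 10↦8]  zeros at y ∈ {5}
  x = 7: [0↦1, 1↦1, 2↦10, 3↦6, 4↦0, 5↦3, 6↦4, 7↦3, 8↦0, 9↦6, 10↦10]  zeros at y ∈ {4, 8}
  x = 8: [0↦9, 1↦0, 2↦0, 3↦9, 4↦5, 5↦10, 6↦2, 7↦3, 8↦2, 9↦10, 10↦5]  zeros at y ∈ {1, 2}
  x = 9: [0↦10, 1↦3, 2↦5, 3↦5, 4↦3, 5↦10, 6↦4, 7↦7, 8↦8, 9↦7, 10↦4]  zeros at y ∈ ∅
  x = 10: [0↦4, 1↦10, 2↦3, 3↦5, 4↦5, 5↦3, 6↦10, 7↦4, 8↦7, 9↦8, 10↦7]  zeros at y ∈ ∅
Collecting zeros: affine points = {(0, 4), (0, 5), (1, 2), (1, 9), (2, 1), (6, 5), (7, 4), (7, 8), (8, 1), (8, 2)}.
Total count |C(F_11)_aff| = 10.


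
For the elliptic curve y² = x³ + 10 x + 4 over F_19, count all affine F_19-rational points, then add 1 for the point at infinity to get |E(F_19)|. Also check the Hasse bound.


Affine points = {(0, 2), (0, 17), (3, 2), (3, 17), (8, 8), (8, 11), (9, 5), (9, 14), (11, 1), (11, 18), (12, 3), (12, 16), (14, 0), (16, 2), (16, 17)}; affine count = 15; |E(F_19)| = 16.

Discriminant check: Δ ∝ 4a³ + 27b² = 4·10³ + 27·4² = 4·1000 + 27·16 ≡ 5 (mod 19). Nonzero ⇒ E is nonsingular.
For each x ∈ F_19, compute rhs = x³ + 10·x + 4 mod 19, then count y ∈ F_19 with y² ≡ rhs.
  x = 0: rhs = 4, matching y values: 2, 17 (2 points).
  x = 1: rhs = 15, matching y values: none (0 points).
  x = 2: rhs = 13, matching y values: none (0 points).
  x = 3: rhs = 4, matching y values: 2, 17 (2 points).
  x = 4: rhs = 13, matching y values: none (0 points).
  x = 5: rhs = 8, matching y values: none (0 points).
  x = 6: rhs = 14, matching y values: none (0 points).
  x = 7: rhs = 18, matching y values: none (0 points).
  x = 8: rhs = 7, matching y values: 8, 11 (2 points).
  x = 9: rhs = 6, matching y values: 5, 14 (2 points).
  x = 10: rhs = 2, matching y values: none (0 points).
  x = 11: rhs = 1, matching y values: 1, 18 (2 points).
  x = 12: rhs = 9, matching y values: 3, 16 (2 points).
  x = 13: rhs = 13, matching y values: none (0 points).
  x = 14: rhs = 0, matching y values: 0 (1 points).
  x = 15: rhs = 14, matching y values: none (0 points).
  x = 16: rhs = 4, matching y values: 2, 17 (2 points).
  x = 17: rhs = 14, matching y values: none (0 points).
  x = 18: rhs = 12, matching y values: none (0 points).
Total affine count: 15.
Full point count |E(F_19)| = 15 + 1 = 16.
Hasse bound: |16 − (19+1)| = |-4| = 4 ≤ 2√19 ≈ 8.7178 ✓.


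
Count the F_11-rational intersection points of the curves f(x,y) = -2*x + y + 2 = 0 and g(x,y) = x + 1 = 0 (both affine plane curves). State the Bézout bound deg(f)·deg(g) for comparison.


Common zeros: {(10, 7)}; count = 1; Bézout bound = 1.

deg(f) = 1, deg(g) = 1, so Bézout bound = 1.
Scan x ∈ F_11. For each x, list the y ∈ F_11 with f(x, y) ≡ 0 and those with g(x, y) ≡ 0 (mod 11); the common zeros in that column are the intersection.
  x = 0: f ≡ 0 at y ∈ {9}; g ≡ 0 at y ∈ ∅; common: ∅.
  x = 1: f ≡ 0 at y ∈ {0}; g ≡ 0 at y ∈ ∅; common: ∅.
  x = 2: f ≡ 0 at y ∈ {2}; g ≡ 0 at y ∈ ∅; common: ∅.
  x = 3: f ≡ 0 at y ∈ {4}; g ≡ 0 at y ∈ ∅; common: ∅.
  x = 4: f ≡ 0 at y ∈ {6}; g ≡ 0 at y ∈ ∅; common: ∅.
  x = 5: f ≡ 0 at y ∈ {8}; g ≡ 0 at y ∈ ∅; common: ∅.
  x = 6: f ≡ 0 at y ∈ {10}; g ≡ 0 at y ∈ ∅; common: ∅.
  x = 7: f ≡ 0 at y ∈ {1}; g ≡ 0 at y ∈ ∅; common: ∅.
  x = 8: f ≡ 0 at y ∈ {3}; g ≡ 0 at y ∈ ∅; common: ∅.
  x = 9: f ≡ 0 at y ∈ {5}; g ≡ 0 at y ∈ ∅; common: ∅.
  x = 10: f ≡ 0 at y ∈ {7}; g ≡ 0 at y ∈ {0, 1, 2, 3, 4, 5, 6, 7, 8, 9, 10}; common: {7}.
Collecting: common zeros = {(10, 7)}, so the count is 1.
Comparison with the Bézout bound: 1 ≤ 1 = deg(f)·deg(g), as expected for curves with no common component (the bound is attained).


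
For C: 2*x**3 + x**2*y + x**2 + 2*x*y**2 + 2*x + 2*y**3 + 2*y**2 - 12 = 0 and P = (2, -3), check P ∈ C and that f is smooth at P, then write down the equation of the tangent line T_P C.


Tangent line at P: 36*x + 22*y - 6 = 0.

Step 1: f(2, -3) = 0, so P lies on C.
Step 2: partial derivatives
  f_x(x, y) = 6*x**2 + 2*x*y + 2*x + 2*y**2 + 2, f_y(x, y) = x**2 + 4*x*y + 6*y**2 + 4*y.
  f_x(P) = 36, f_y(P) = 22 (gradient nonzero, so P is smooth).
Step 3: tangent line at P: 36·(x − 2) + 22·(y − -3) = 0.
Expanding: 36*x + 22*y - 6 = 0.


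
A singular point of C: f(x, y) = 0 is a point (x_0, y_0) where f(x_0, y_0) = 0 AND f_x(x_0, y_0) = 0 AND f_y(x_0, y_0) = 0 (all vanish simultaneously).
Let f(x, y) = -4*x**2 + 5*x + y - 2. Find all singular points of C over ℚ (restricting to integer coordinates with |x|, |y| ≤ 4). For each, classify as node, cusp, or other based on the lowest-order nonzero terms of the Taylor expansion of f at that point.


No singular points in the scanned grid; C is smooth there.

Compute partial derivatives:
  f_x = 5 - 8*x.
  f_y = 1.
f_y = 1 is a nonzero constant, so f_y never vanishes: no point (x, y) can satisfy f = f_x = f_y = 0. In particular no (x, y) ∈ {−4, ..., 4}² is singular; the curve is smooth.


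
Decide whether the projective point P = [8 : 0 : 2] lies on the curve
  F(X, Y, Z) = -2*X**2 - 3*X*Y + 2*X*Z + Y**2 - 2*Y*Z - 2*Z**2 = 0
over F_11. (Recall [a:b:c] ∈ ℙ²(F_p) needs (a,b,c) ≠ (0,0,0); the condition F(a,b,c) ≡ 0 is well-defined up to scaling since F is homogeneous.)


F(8,0,2) ≡ 6 (mod 11); P is NOT on the curve.

Evaluate F(8, 0, 2) term-by-term (mod 11).
  -2*X**2 ↦ -2·64·1·1 = -128
  -3*X*Y ↦ -3·8·0·1 = 0
  2*X*Z ↦ 2·8·1·2 = 32
  Y**2 ↦ 1·1·0·1 = 0
  -2*Y*Z ↦ -2·1·0·2 = 0
  -2*Z**2 ↦ -2·1·1·4 = -8
Sum: F(8, 0, 2) = (-128) + (0) + (32) + (0) + (0) + (-8) = -104.
Reducing mod 11: -104 ≡ 6 (mod 11).
Since F(a, b, c) ≡ 6 ≠ 0 (mod 11), P does NOT lie on the curve.


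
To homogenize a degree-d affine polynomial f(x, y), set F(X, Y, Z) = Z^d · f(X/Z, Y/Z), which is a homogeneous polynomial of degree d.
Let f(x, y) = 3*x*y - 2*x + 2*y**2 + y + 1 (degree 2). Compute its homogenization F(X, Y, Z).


F(X, Y, Z) = 3*X*Y - 2*X*Z + 2*Y**2 + Y*Z + Z**2

deg(f) = 2.
Substitute x = X/Z, y = Y/Z into f, then multiply by Z^2.
  monomial 3·x^1·y^1 ↦ 3·X^1·Y^1·Z^0.
  monomial -2·x^1·y^0 ↦ -2·X^1·Y^0·Z^1.
  monomial 2·x^0·y^2 ↦ 2·X^0·Y^2·Z^0.
  monomial 1·x^0·y^1 ↦ 1·X^0·Y^1·Z^1.
  monomial 1·x^0·y^0 ↦ 1·X^0·Y^0·Z^2.
Collecting: F(X, Y, Z) = 3*X*Y - 2*X*Z + 2*Y**2 + Y*Z + Z**2.


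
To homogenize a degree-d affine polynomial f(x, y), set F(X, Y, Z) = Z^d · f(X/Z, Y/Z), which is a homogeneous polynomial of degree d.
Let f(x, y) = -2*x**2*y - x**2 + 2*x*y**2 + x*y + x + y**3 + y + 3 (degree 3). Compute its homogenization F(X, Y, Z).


F(X, Y, Z) = -2*X**2*Y - X**2*Z + 2*X*Y**2 + X*Y*Z + X*Z**2 + Y**3 + Y*Z**2 + 3*Z**3

deg(f) = 3.
Substitute x = X/Z, y = Y/Z into f, then multiply by Z^3.
  monomial -2·x^2·y^1 ↦ -2·X^2·Y^1·Z^0.
  monomial -1·x^2·y^0 ↦ -1·X^2·Y^0·Z^1.
  monomial 2·x^1·y^2 ↦ 2·X^1·Y^2·Z^0.
  monomial 1·x^1·y^1 ↦ 1·X^1·Y^1·Z^1.
  monomial 1·x^1·y^0 ↦ 1·X^1·Y^0·Z^2.
  monomial 1·x^0·y^3 ↦ 1·X^0·Y^3·Z^0.
  monomial 1·x^0·y^1 ↦ 1·X^0·Y^1·Z^2.
  monomial 3·x^0·y^0 ↦ 3·X^0·Y^0·Z^3.
Collecting: F(X, Y, Z) = -2*X**2*Y - X**2*Z + 2*X*Y**2 + X*Y*Z + X*Z**2 + Y**3 + Y*Z**2 + 3*Z**3.


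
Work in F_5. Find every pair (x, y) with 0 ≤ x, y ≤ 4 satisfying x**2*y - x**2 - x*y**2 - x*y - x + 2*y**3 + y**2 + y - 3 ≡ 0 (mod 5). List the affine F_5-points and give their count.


Affine F_5-points: {(0, 4), (1, 0), (2, 1), (2, 3), (2, 4), (3, 0)}; count = 6.

For each of the 25 pairs (x, y) ∈ F_5², evaluate f(x, y) mod 5. Record the zeros.
  x = 0: [0↦2, 1↦1, 2↦4, 3↦3, 4↦0]  zeros at y ∈ {4}
  x = 1: [0↦0, 1↦3, 2↦3, 3↦2, 4↦2]  zeros at y ∈ {0}
  x = 2: [0↦1, 1↦0, 2↦4, 3↦0, 4↦0]  zeros at y ∈ {1, 3, 4}
  x = 3: [0↦0, 1↦2, 2↦2, 3↦2, 4↦4]  zeros at y ∈ {0}
  x = 4: [0↦2, 1↦4, 2↦2, 3↦3, 4↦4]  zeros at y ∈ ∅
Collecting zeros: affine points = {(0, 4), (1, 0), (2, 1), (2, 3), (2, 4), (3, 0)}.
Total count |C(F_5)_aff| = 6.


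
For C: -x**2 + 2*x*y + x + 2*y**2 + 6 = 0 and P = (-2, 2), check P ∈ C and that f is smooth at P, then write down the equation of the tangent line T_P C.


Tangent line at P: 9*x + 4*y + 10 = 0.

Step 1: f(-2, 2) = 0, so P lies on C.
Step 2: partial derivatives
  f_x(x, y) = -2*x + 2*y + 1, f_y(x, y) = 2*x + 4*y.
  f_x(P) = 9, f_y(P) = 4 (gradient nonzero, so P is smooth).
Step 3: tangent line at P: 9·(x − -2) + 4·(y − 2) = 0.
Expanding: 9*x + 4*y + 10 = 0.


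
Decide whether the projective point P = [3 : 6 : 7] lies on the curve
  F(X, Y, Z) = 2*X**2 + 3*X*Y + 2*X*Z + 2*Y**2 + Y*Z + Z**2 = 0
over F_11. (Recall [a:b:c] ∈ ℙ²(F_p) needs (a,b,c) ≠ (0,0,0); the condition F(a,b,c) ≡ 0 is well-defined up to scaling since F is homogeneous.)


F(3,6,7) ≡ 2 (mod 11); P is NOT on the curve.

Evaluate F(3, 6, 7) term-by-term (mod 11).
  2*X**2 ↦ 2·9·1·1 = 18
  3*X*Y ↦ 3·3·6·1 = 54
  2*X*Z ↦ 2·3·1·7 = 42
  2*Y**2 ↦ 2·1·36·1 = 72
  Y*Z ↦ 1·1·6·7 = 42
  Z**2 ↦ 1·1·1·49 = 49
Sum: F(3, 6, 7) = (18) + (54) + (42) + (72) + (42) + (49) = 277.
Reducing mod 11: 277 ≡ 2 (mod 11).
Since F(a, b, c) ≡ 2 ≠ 0 (mod 11), P does NOT lie on the curve.


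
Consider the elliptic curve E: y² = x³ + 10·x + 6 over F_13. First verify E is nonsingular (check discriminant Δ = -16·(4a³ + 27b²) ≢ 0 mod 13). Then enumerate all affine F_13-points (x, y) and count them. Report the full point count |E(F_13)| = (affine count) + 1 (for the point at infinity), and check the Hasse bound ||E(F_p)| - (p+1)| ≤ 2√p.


Affine points = {(1, 2), (1, 11), (5, 5), (5, 8), (6, 3), (6, 10), (7, 4), (7, 9), (8, 0), (10, 1), (10, 12), (11, 2), (11, 11)}; affine count = 13; |E(F_13)| = 14.

Discriminant check: Δ ∝ 4a³ + 27b² = 4·10³ + 27·6² = 4·1000 + 27·36 ≡ 6 (mod 13). Nonzero ⇒ E is nonsingular.
For each x ∈ F_13, compute rhs = x³ + 10·x + 6 mod 13, then count y ∈ F_13 with y² ≡ rhs.
  x = 0: rhs = 6, matching y values: none (0 points).
  x = 1: rhs = 4, matching y values: 2, 11 (2 points).
  x = 2: rhs = 8, matching y values: none (0 points).
  x = 3: rhs = 11, matching y values: none (0 points).
  x = 4: rhs = 6, matching y values: none (0 points).
  x = 5: rhs = 12, matching y values: 5, 8 (2 points).
  x = 6: rhs = 9, matching y values: 3, 10 (2 points).
  x = 7: rhs = 3, matching y values: 4, 9 (2 points).
  x = 8: rhs = 0, matching y values: 0 (1 points).
  x = 9: rhs = 6, matching y values: none (0 points).
  x = 10: rhs = 1, matching y values: 1, 12 (2 points).
  x = 11: rhs = 4, matching y values: 2, 11 (2 points).
  x = 12: rhs = 8, matching y values: none (0 points).
Total affine count: 13.
Full point count |E(F_13)| = 13 + 1 = 14.
Hasse bound: |14 − (13+1)| = |0| = 0 ≤ 2√13 ≈ 7.2111 ✓.


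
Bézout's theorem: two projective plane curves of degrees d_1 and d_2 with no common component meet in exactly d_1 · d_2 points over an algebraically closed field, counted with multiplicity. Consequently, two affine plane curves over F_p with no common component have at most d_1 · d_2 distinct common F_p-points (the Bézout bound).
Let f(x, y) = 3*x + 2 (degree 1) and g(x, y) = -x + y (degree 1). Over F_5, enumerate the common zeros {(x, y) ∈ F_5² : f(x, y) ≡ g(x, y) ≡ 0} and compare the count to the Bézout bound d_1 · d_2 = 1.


Common zeros: {(1, 1)}; count = 1; Bézout bound = 1.

deg(f) = 1, deg(g) = 1, so Bézout bound = 1.
Scan x ∈ F_5. For each x, list the y ∈ F_5 with f(x, y) ≡ 0 and those with g(x, y) ≡ 0 (mod 5); the common zeros in that column are the intersection.
  x = 0: f ≡ 0 at y ∈ ∅; g ≡ 0 at y ∈ {0}; common: ∅.
  x = 1: f ≡ 0 at y ∈ {0, 1, 2, 3, 4}; g ≡ 0 at y ∈ {1}; common: {1}.
  x = 2: f ≡ 0 at y ∈ ∅; g ≡ 0 at y ∈ {2}; common: ∅.
  x = 3: f ≡ 0 at y ∈ ∅; g ≡ 0 at y ∈ {3}; common: ∅.
  x = 4: f ≡ 0 at y ∈ ∅; g ≡ 0 at y ∈ {4}; common: ∅.
Collecting: common zeros = {(1, 1)}, so the count is 1.
Comparison with the Bézout bound: 1 ≤ 1 = deg(f)·deg(g), as expected for curves with no common component (the bound is attained).


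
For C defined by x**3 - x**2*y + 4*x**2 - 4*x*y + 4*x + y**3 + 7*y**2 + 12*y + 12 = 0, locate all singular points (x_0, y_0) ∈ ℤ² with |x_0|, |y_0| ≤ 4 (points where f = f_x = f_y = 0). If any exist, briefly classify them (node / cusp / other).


Singular points: {(-2, -2)}; classification: cusp.

Compute partial derivatives:
  f_x = 3*x**2 - 2*x*y + 8*x - 4*y + 4.
  f_y = -x**2 - 4*x + 3*y**2 + 14*y + 12.
Scan x_0 ∈ {−4, ..., 4}. For each x_0, f_y(x_0, y) is a polynomial in y; find its integer roots y ∈ {−4, ..., 4}, then test f_x and f at those candidates.
  x = -4: f_y(-4, y) = 3*y**2 + 14*y + 12; no integer root y with |y| ≤ 4.
  x = -3: f_y(-3, y) = 3*y**2 + 14*y + 15; vanishes at y ∈ {-3}. (-3, -3): f_x = 1 ≠ 0.
  x = -2: f_y(-2, y) = 3*y**2 + 14*y + 16; vanishes at y ∈ {-2}. (-2, -2): f_x = 0, f = 0 — SINGULAR.
  x = -1: f_y(-1, y) = 3*y**2 + 14*y + 15; vanishes at y ∈ {-3}. (-1, -3): f_x = 5 ≠ 0.
  x = 0: f_y(0, y) = 3*y**2 + 14*y + 12; no integer root y with |y| ≤ 4.
  x = 1: f_y(1, y) = 3*y**2 + 14*y + 7; no integer root y with |y| ≤ 4.
  x = 2: f_y(2, y) = 3*y**2 + 14*y; vanishes at y ∈ {0}. (2, 0): f_x = 32 ≠ 0.
  x = 3: f_y(3, y) = 3*y**2 + 14*y - 9; no integer root y with |y| ≤ 4.
  x = 4: f_y(4, y) = 3*y**2 + 14*y - 20; no integer root y with |y| ≤ 4.
Only singular point on the grid: (-2, -2).
Classify: substitute x = -2 + u, y = -2 + v and expand: f = u**3 - u**2*v + v**3 + v**2.
No constant or linear terms (consistent with a singular point). Quadratic part: v**2. Cubic part: u**3 - u**2*v + v**3.
The quadratic part v**2 is a perfect square, so there is a single (double) tangent line v = 0, i.e. y = -2. Restricting the cubic part to that line (v = 0) leaves u**3 ≠ 0, so f is not divisible by v and the branch is v² ≈ -u**3 to lowest order — this is a cusp.
Classification: cusp.
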